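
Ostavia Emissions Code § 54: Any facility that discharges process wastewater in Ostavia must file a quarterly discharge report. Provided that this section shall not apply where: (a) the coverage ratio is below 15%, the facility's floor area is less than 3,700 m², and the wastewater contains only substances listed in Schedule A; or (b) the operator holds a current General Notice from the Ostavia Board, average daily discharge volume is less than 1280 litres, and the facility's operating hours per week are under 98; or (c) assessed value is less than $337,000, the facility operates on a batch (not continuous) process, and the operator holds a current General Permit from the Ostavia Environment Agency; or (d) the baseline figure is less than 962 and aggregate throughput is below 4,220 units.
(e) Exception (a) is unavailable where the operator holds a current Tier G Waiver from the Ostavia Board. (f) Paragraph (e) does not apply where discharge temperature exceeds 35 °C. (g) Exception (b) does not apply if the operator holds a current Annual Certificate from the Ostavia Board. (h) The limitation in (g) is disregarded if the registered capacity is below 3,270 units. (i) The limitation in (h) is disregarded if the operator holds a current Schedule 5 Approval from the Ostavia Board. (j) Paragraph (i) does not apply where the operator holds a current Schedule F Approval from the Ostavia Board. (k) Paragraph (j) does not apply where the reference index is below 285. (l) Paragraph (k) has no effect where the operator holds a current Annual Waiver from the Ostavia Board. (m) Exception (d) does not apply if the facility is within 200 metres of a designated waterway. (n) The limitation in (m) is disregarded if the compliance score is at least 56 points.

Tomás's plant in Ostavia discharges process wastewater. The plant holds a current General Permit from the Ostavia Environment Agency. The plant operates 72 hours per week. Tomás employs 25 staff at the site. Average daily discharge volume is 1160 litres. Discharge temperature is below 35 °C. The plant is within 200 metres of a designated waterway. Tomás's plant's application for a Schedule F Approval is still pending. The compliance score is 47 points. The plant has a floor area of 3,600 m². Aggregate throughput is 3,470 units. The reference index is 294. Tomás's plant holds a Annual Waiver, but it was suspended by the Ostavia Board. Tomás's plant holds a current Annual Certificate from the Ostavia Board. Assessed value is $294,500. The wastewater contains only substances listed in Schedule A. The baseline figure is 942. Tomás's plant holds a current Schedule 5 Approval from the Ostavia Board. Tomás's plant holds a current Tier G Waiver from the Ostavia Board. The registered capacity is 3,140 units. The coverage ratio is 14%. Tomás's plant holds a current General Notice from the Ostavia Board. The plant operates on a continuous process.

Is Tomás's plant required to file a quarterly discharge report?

Exception (a)'s conditions are all satisfied: the coverage ratio is 14%, below the 15% limit; the facility's floor area is 3,600 m², less than the 3,700 m² limit; the wastewater is Schedule-A-only. But: (e) operates against (a): a current Tier G Waiver is held. (f), which would lift (e), is inapplicable — discharge temperature is below 35 °C. Exception (a) does not apply.
Exception (b) is satisfied on its face — a current General Notice is held; average daily discharge volume is 1160 litres, less than the 1280 litres limit; the facility's operating hours per week are 72, under the 98 limit. But: (g) operates against (b): a current Annual Certificate is held. (h) would limit (g) — the registered capacity is 3,140 units, below the 3,270 units limit — but (i) sets (h) aside: (i) operates — a current Schedule 5 Approval is held. (j) does not operate here (the Schedule F Approval is not current), so (i) stands. Exception (b) does not apply.
Exception (c) fails — the facility operates on a continuous process.
Exception (d) is satisfied on its face — the baseline figure is 942, less than the 962 limit; aggregate throughput is 3,470 units, below the 4,220 units limit. However, paragraphs (m)–(n) must be considered: (m) is triggered — the plant is within 200 m of a designated waterway. (n), which would lift (m), is inapplicable — the compliance score is 47 points, short of 56 points. Exception (d) does not apply.
No exception displaces § 54.

Yes — Tomás's plant must file a quarterly discharge report.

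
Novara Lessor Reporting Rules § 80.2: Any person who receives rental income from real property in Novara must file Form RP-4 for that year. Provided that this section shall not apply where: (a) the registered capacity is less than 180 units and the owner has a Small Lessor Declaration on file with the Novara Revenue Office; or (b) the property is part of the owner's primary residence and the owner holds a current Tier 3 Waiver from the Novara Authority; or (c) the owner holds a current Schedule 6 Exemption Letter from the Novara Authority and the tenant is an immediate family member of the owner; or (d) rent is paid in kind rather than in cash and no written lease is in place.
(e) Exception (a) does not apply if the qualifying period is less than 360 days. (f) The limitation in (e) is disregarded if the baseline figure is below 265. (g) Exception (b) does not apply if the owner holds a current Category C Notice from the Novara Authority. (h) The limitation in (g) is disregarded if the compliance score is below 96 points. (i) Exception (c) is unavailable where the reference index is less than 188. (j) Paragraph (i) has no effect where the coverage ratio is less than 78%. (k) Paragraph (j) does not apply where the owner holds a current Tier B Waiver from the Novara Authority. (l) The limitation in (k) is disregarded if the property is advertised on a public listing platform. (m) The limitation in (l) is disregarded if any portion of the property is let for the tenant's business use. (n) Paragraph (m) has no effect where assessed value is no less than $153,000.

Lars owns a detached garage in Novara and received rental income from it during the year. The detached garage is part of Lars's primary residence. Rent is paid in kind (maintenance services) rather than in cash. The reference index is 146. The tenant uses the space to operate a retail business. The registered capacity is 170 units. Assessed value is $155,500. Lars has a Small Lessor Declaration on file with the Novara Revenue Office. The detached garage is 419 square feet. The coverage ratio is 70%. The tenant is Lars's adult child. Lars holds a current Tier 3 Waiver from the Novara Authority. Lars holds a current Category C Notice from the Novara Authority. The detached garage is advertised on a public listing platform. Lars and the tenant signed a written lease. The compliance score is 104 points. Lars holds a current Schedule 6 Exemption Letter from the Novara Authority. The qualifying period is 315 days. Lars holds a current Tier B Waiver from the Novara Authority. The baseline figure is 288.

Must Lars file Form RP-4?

Exception (a)'s conditions are all satisfied: the registered capacity is 170 units, less than the 180 units limit; a Small Lessor Declaration is on file. But applying paragraphs (e)–(f): (e) is engaged — the qualifying period is 315 days, less than the 360 days limit. (f), which would lift (e), is inapplicable — the baseline figure is 288, not below 265. (a) is therefore removed.
Exception (b)'s conditions are all satisfied: the detached garage is part of the primary residence; a current Tier 3 Waiver is held. However, paragraphs (g)–(h) must be considered: (g) is triggered — a current Category C Notice is held. (h), which would lift (g), is inapplicable — the compliance score is 104 points, not below 96 points. Exception (b) does not apply.
All of (c)'s requirements are met (a current Schedule 6 Exemption Letter is held; the tenant is an immediate family member). Under paragraphs (i)–(n): (i) would limit (c) — the reference index is 146, less than the 188 limit — but (j) sets (i) aside: (j) applies — the coverage ratio is 70%, less than the 78% limit. (k) is triggered (a current Tier B Waiver is held), but yields to (l): (l) operates against (k): the property is publicly advertised. (m) is triggered (the space is let for business use), but is itself disapplied by (n): (n) applies — assessed value is $155,500, meeting the $153,000 threshold. So (c) applies.
Exception (d) requires that no written lease is in place; but a written lease is in place, so (d) is unavailable.

No — exception (c) applies; Lars is not required to file Form RP-4.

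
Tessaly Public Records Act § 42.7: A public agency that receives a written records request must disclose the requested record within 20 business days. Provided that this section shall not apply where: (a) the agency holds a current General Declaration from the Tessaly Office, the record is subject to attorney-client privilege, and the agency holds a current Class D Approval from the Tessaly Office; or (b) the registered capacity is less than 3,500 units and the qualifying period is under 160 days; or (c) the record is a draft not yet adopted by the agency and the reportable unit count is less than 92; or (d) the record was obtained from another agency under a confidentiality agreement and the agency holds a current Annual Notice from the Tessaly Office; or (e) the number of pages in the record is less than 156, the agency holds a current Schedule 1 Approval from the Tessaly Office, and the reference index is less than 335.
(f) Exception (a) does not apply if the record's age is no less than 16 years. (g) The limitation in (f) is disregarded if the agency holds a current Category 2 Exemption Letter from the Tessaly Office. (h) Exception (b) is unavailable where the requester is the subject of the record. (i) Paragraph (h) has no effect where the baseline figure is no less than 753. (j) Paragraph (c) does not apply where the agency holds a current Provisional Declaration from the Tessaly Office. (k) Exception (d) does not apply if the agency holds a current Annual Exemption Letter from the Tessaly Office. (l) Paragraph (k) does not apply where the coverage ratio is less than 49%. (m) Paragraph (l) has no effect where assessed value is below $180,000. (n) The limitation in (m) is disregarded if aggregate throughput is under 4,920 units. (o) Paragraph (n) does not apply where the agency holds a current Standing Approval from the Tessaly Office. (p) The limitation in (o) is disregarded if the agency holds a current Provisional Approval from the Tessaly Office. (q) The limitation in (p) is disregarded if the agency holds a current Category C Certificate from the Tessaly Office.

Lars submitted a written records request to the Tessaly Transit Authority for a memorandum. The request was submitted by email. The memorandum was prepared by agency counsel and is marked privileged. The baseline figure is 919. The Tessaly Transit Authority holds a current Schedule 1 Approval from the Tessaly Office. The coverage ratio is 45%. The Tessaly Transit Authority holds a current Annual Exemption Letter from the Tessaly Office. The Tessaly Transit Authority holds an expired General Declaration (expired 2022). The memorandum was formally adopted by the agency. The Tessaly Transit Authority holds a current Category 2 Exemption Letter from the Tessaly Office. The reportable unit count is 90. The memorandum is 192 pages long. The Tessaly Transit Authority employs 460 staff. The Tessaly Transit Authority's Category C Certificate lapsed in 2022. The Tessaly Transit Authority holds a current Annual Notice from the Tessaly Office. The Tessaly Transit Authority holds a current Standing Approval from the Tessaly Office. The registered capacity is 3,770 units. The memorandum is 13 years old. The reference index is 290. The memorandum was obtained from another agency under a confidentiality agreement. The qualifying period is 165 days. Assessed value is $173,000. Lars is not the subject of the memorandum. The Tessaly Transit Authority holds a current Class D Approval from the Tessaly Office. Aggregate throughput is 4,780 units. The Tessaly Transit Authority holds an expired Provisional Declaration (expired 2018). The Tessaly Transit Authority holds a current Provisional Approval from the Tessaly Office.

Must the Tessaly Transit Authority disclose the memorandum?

No — exception (d) applies; the Tessaly Transit Authority is not required to disclose the memorandum.

Exception (a) fails — no current General Declaration is held.
Exception (b) fails — the registered capacity is 3,770 units, not less than 3,500 units.
Exception (c) fails — the memorandum has been formally adopted.
Exception (d): the memorandum was obtained under a confidentiality agreement; a current Annual Notice is held — every condition holds. Considering the limiting provisions: (k) would limit (d) — a current Annual Exemption Letter is held — but (l) sets (k) aside: (l) is engaged — the coverage ratio is 45%, less than the 49% limit. (m) would limit (l) — assessed value is $173,000, below the $180,000 limit — but (n) sets (m) aside: (n) operates against (m): aggregate throughput is 4,780 units, under the 4,920 units limit. (o) would limit (n) — a current Standing Approval is held — but (p) sets (o) aside: (p) applies — a current Provisional Approval is held. (q), which would lift (p), is not engaged — the Category C Certificate is not current. (d) remains available.
Exception (e) fails — the number of pages in the record is 192, not less than 156.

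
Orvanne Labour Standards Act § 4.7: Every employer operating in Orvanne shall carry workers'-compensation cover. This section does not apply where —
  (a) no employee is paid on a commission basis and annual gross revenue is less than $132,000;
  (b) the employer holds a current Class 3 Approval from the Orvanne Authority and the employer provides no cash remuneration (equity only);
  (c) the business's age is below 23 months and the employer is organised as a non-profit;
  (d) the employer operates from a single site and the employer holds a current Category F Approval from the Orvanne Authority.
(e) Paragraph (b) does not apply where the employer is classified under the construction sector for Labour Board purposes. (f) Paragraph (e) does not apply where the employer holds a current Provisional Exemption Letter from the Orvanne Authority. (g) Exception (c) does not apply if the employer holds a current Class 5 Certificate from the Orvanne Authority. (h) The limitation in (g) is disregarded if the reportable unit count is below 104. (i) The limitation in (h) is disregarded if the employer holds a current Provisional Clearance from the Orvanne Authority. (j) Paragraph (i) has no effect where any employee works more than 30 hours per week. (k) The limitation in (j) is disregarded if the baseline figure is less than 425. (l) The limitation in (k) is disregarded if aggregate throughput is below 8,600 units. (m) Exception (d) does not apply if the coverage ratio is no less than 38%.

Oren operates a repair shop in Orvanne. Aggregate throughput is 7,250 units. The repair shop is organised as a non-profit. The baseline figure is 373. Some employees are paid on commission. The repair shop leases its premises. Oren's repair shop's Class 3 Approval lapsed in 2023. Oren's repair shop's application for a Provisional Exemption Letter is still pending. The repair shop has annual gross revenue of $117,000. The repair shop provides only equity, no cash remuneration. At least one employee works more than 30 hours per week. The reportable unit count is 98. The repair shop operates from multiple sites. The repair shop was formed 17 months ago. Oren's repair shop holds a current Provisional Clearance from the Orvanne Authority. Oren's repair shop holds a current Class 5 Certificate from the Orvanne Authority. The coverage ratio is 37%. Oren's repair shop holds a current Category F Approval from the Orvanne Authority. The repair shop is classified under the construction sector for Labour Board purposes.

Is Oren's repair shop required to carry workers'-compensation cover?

Exception (a) does not apply: some employees are paid on commission.
Exception (b) does not apply: the Class 3 Approval is not current.
All of (c)'s requirements are met (the business's age is 17 months, below the 23 months limit; the employer is a non-profit). Considering the limiting provisions: (g) would limit (c) — a current Class 5 Certificate is held — but (h) sets (g) aside: (h) is triggered — the reportable unit count is 98, below the 104 limit. (i) would limit (h) — a current Provisional Clearance is held — but (j) sets (i) aside: (j) applies — at least one employee exceeds 30 hours/week. (k) operates (the baseline figure is 373, less than the 425 limit), but yields to (l): (l) operates against (k): aggregate throughput is 7,250 units, below the 8,600 units limit. Exception (c) stands.
Exception (d) requires that the employer operates from a single site; but the employer operates from multiple sites, so (d) is unavailable.

No — exception (c) applies; Oren's repair shop is not required to carry workers'-compensation cover.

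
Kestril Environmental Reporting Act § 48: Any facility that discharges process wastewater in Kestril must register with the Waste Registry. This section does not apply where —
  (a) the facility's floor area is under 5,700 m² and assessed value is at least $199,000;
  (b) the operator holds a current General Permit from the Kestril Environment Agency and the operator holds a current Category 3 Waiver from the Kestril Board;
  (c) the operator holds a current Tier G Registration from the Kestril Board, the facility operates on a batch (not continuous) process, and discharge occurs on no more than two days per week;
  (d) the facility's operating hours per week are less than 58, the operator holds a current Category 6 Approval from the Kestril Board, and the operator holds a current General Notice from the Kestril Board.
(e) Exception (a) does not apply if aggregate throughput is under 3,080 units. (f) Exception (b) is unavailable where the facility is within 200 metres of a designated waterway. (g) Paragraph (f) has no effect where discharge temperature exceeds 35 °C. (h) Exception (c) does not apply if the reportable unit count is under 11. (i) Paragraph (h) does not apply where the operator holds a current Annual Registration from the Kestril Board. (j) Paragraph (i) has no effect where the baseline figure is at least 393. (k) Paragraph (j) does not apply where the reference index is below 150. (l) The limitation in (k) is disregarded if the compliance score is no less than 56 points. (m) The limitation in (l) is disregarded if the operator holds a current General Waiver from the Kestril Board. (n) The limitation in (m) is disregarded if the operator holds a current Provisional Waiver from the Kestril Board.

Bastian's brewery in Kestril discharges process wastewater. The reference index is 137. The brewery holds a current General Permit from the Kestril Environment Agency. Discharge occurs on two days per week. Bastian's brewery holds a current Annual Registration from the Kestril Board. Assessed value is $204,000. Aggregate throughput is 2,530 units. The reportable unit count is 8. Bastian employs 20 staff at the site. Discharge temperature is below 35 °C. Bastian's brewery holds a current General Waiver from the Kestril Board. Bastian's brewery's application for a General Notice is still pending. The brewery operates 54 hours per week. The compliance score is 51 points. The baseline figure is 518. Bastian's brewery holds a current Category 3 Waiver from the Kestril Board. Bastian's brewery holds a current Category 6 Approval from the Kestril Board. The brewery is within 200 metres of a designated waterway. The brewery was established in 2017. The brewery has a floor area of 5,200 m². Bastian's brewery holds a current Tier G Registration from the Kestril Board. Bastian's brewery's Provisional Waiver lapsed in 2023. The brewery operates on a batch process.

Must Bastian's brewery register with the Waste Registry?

Exception (a) is satisfied on its face — the facility's floor area is 5,200 m², under the 5,700 m² limit; assessed value is $204,000, meeting the $199,000 threshold. However, paragraph (e) must be considered: (e) applies — aggregate throughput is 2,530 units, under the 3,080 units limit. Exception (a) does not apply.
All of (b)'s requirements are met (a current General Permit is held; a current Category 3 Waiver is held). But: (f) operates against (b): the brewery is within 200 m of a designated waterway. (g), which would lift (f), is not engaged — discharge temperature is below 35 °C. So (b) is unavailable.
Exception (c): a current Tier G Registration is held; the facility operates on a batch process; discharge occurs on no more than two days per week — every condition holds. Applying paragraphs (h)–(n): (h) is engaged (the reportable unit count is 8, under the 11 limit), but is displaced by (i): (i) operates against (h): a current Annual Registration is held. (j) would limit (i) — the baseline figure is 518, meeting the 393 threshold — but (k) sets (j) aside: (k) operates against (j): the reference index is 137, below the 150 limit. (l) is inapplicable (the compliance score is 51 points, short of 56 points), so (k) stands. Exception (c) stands.
Exception (d) does not apply: no current General Notice is held.

No — exception (c) applies; Bastian's brewery is not required to register with the Waste Registry.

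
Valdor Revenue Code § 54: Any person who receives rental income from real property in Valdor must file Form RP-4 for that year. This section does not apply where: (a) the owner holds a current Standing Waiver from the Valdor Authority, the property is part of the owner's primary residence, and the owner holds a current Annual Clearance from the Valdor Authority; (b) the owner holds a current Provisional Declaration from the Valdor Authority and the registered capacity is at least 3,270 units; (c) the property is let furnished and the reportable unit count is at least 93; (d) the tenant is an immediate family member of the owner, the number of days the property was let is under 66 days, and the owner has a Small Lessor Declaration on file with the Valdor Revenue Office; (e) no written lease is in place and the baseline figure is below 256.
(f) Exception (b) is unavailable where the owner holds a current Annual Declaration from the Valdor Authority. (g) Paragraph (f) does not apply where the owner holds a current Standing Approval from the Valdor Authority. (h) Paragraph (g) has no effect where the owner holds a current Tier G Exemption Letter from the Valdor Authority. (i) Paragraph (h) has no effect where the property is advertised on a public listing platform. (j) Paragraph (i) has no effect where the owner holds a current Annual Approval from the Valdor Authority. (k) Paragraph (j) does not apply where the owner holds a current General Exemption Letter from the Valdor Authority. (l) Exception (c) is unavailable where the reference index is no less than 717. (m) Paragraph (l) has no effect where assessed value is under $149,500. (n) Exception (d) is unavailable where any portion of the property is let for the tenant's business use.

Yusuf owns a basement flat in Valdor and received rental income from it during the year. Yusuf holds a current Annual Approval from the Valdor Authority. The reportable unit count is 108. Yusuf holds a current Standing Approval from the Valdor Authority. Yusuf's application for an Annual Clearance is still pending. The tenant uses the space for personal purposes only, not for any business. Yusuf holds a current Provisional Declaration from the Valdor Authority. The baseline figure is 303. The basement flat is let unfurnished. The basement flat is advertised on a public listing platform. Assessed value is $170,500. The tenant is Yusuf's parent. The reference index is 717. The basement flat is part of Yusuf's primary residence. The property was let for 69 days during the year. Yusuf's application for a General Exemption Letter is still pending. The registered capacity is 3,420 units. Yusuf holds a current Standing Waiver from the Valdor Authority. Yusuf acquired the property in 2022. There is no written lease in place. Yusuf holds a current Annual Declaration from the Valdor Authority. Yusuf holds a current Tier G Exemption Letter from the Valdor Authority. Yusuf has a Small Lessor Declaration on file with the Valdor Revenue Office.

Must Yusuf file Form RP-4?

Exception (a) does not apply: the Annual Clearance is not current.
Exception (b) is satisfied on its face — a current Provisional Declaration is held; the registered capacity is 3,420 units, meeting the 3,270 units threshold. However, paragraphs (f)–(k) must be considered: (f) is triggered — a current Annual Declaration is held. (g) applies (a current Standing Approval is held), but is itself disapplied by (h): (h) operates against (g): a current Tier G Exemption Letter is held. (i) would limit (h) — the property is publicly advertised — but (j) sets (i) aside: (j) operates against (i): a current Annual Approval is held. (k), which would lift (j), is inapplicable — there is no General Exemption Letter in force. (b) is therefore removed.
Exception (c) fails — the property is let unfurnished.
Exception (d) fails — the number of days the property was let is 69 days, not under 66 days.
Exception (e) does not apply: the baseline figure is 303, not below 256.
No exception displaces § 54.

Yes — Yusuf must file Form RP-4.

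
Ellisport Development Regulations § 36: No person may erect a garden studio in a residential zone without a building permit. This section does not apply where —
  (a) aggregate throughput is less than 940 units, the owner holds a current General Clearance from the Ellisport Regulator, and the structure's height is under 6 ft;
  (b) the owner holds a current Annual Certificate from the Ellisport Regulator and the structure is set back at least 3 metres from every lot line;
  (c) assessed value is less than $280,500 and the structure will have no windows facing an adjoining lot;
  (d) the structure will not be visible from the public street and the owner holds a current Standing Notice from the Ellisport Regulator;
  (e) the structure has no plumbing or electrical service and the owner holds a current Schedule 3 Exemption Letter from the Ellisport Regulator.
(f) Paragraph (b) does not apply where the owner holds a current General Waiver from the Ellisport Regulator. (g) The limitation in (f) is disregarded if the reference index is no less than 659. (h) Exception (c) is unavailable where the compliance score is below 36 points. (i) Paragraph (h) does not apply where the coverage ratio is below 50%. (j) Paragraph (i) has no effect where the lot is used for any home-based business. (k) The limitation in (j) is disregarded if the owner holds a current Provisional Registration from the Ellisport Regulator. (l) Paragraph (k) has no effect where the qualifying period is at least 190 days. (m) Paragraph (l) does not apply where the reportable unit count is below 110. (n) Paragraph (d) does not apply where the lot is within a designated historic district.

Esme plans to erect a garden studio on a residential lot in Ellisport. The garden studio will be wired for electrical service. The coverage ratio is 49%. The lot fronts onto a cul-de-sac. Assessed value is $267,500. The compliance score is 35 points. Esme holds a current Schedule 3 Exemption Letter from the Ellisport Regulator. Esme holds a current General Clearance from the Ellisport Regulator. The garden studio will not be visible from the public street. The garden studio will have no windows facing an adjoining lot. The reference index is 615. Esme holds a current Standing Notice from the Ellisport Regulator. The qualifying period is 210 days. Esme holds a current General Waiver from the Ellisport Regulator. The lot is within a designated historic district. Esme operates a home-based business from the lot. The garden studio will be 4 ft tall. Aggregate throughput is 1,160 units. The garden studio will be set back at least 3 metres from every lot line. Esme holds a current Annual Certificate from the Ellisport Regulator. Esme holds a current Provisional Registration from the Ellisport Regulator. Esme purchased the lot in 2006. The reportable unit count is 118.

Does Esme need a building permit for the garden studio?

Exception (a) fails — aggregate throughput is 1,160 units, not less than 940 units.
Exception (b): a current Annual Certificate is held; the setback is at least 3 m on every side — every condition holds. But: (f) operates against (b): a current General Waiver is held. (g), which would lift (f), is inapplicable — the reference index is 615, short of 659. So (b) is unavailable.
All of (c)'s requirements are met (assessed value is $267,500, less than the $280,500 limit; no windows face an adjoining lot). However, paragraphs (h)–(m) must be considered: (h) applies — the compliance score is 35 points, below the 36 points limit. (i) is triggered (the coverage ratio is 49%, below the 50% limit), but is displaced by (j): (j) operates against (i): a home-based business operates on the lot. (k) operates (a current Provisional Registration is held), but is set aside by (l): (l) operates against (k): the qualifying period is 210 days, meeting the 190 days threshold. (m) is not engaged (the reportable unit count is 118, not below 110), so (l) stands. So (c) is unavailable.
All of (d)'s requirements are met (the structure will not be visible from the street; a current Standing Notice is held). Turning to paragraph (n): (n) is engaged — the lot is in a historic district. Exception (d) does not apply.
Exception (e) fails — electrical service is planned.
None of the exceptions is available; § 36 applies in full.

Yes — Esme must obtain a building permit.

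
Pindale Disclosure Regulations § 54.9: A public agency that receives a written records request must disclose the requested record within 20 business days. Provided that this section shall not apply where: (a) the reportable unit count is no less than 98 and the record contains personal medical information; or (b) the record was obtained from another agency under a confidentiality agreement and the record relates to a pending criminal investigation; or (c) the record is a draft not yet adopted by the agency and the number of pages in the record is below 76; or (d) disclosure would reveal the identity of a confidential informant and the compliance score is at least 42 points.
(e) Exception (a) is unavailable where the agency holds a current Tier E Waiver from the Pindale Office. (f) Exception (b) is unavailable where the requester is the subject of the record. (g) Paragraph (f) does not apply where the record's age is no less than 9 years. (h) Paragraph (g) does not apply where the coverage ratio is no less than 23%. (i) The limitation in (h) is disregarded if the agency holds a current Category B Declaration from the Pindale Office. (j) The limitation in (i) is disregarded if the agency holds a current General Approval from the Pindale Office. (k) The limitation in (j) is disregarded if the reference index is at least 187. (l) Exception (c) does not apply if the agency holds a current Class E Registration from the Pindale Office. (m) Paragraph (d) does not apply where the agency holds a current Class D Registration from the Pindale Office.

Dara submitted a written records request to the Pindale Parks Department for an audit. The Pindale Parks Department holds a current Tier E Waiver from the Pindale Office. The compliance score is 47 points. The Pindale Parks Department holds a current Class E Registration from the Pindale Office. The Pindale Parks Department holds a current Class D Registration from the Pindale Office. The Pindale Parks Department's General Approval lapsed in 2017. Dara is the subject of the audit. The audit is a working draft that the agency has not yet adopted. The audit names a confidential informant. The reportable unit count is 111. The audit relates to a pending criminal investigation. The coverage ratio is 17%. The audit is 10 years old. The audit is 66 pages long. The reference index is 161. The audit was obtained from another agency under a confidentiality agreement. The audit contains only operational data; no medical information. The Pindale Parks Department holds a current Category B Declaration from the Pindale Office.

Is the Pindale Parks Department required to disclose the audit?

No — exception (b) applies; the Pindale Parks Department is not required to disclose the audit.

Exception (a) fails — the audit contains only operational data.
Exception (b)'s conditions are all satisfied: the audit was obtained under a confidentiality agreement; the audit relates to a pending investigation. Applying paragraphs (f)–(k): (f) would limit (b) — Dara is the subject of the audit — but (g) sets (f) aside: (g) is triggered — the record's age is 10 years, meeting the 9 years threshold. (h) does not operate here (the coverage ratio is 17%, short of 23%), so (g) stands. (b) remains available.
Exception (c)'s conditions are all satisfied: the audit is an unadopted draft; the number of pages in the record is 66, below the 76 limit. Turning to paragraph (l): (l) operates against (c): a current Class E Registration is held. So (c) is unavailable.
Exception (d): the audit names a confidential informant; the compliance score is 47 points, meeting the 42 points threshold — every condition holds. Turning to paragraph (m): (m) is engaged — a current Class D Registration is held. Exception (d) does not apply.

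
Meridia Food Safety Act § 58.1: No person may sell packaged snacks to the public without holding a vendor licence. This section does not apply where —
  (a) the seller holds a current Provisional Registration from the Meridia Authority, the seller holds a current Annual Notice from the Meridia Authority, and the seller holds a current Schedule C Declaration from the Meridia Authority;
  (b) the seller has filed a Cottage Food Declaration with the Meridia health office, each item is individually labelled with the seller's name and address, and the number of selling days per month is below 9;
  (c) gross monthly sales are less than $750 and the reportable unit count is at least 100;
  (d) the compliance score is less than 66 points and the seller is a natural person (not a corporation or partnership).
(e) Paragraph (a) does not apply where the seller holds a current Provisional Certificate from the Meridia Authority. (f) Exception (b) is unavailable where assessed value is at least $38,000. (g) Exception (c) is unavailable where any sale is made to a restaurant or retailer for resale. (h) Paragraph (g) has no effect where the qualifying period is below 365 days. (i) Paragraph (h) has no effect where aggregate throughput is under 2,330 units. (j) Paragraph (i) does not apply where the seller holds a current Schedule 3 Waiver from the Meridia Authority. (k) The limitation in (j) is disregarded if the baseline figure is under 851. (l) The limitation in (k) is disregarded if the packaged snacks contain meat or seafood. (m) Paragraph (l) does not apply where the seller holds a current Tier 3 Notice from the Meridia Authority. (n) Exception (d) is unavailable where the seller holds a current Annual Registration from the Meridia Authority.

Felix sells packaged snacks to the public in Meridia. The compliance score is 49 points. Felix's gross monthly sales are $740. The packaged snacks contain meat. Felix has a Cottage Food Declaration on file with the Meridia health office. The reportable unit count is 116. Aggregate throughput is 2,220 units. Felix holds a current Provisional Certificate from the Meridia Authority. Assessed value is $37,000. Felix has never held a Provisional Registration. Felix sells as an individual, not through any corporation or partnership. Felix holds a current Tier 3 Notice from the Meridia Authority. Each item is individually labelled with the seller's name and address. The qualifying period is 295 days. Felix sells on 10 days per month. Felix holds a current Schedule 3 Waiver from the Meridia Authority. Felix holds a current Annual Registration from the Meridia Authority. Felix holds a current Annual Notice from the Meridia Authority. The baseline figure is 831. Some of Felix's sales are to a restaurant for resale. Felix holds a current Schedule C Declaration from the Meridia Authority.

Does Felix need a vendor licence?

Yes — Felix must hold a vendor licence.

Exception (a) does not apply: the Provisional Registration is not current.
Exception (b) fails — the number of selling days per month is 10, not below 9.
Exception (c): gross monthly sales are $740, less than the $750 limit; the reportable unit count is 116, meeting the 100 threshold — every condition holds. However, paragraphs (g)–(m) must be considered: (g) operates against (c): some sales are to a restaurant for resale. (h) applies (the qualifying period is 295 days, below the 365 days limit), but is set aside by (i): (i) operates against (h): aggregate throughput is 2,220 units, under the 2,330 units limit. (j) operates (a current Schedule 3 Waiver is held), but is itself disapplied by (k): (k) is triggered — the baseline figure is 831, under the 851 limit. (l) is triggered (the packaged snacks contain meat), but is overridden by (m): (m) is engaged — a current Tier 3 Notice is held. So (c) is unavailable.
All of (d)'s requirements are met (the compliance score is 49 points, less than the 66 points limit; the seller is a natural person). But applying paragraph (n): (n) operates against (d): a current Annual Registration is held. Exception (d) does not apply.
No exception applies. The general rule governs.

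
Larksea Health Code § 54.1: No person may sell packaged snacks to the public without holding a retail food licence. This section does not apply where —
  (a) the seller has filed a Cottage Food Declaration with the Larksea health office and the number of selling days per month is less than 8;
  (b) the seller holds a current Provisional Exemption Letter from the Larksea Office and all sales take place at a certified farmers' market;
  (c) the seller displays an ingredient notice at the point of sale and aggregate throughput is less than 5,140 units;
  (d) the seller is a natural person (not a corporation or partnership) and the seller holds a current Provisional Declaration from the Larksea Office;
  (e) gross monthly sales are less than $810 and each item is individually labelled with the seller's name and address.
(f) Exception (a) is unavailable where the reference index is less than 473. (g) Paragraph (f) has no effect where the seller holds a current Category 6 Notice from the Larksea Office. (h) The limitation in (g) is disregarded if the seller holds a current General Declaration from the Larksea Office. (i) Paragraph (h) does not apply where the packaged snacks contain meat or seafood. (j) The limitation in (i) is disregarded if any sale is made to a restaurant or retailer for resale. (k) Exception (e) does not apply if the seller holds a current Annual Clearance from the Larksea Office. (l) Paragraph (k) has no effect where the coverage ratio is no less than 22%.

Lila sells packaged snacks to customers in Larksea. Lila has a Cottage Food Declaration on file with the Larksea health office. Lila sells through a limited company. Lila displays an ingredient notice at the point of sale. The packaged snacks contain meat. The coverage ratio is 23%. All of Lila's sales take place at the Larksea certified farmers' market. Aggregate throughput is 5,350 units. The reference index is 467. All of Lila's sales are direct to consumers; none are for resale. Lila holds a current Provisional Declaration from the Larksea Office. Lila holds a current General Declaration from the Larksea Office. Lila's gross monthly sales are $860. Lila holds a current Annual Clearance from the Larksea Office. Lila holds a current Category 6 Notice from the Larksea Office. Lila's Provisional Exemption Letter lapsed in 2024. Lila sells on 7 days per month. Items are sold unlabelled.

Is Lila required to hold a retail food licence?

Exception (a) is satisfied on its face — a Cottage Food Declaration is on file; the number of selling days per month is 7, less than the 8 limit. Under paragraphs (f)–(j): (f) would limit (a) — the reference index is 467, less than the 473 limit — but (g) sets (f) aside: (g) operates against (f): a current Category 6 Notice is held. (h) would limit (g) — a current General Declaration is held — but (i) sets (h) aside: (i) operates against (h): the packaged snacks contain meat. (j), which would lift (i), does not operate here — no sales are for resale. Exception (a) stands.
Exception (b) requires that the seller holds a current Provisional Exemption Letter from the Larksea Office; but no current Provisional Exemption Letter is held, so (b) is unavailable.
Exception (c) does not apply: aggregate throughput is 5,350 units, not less than 5,140 units.
Exception (d) requires that the seller is a natural person (not a corporation or partnership); but the seller operates through a limited company, so (d) is unavailable.
Exception (e) does not apply: gross monthly sales are $860, not less than $810.

No — exception (a) applies; Lila is not required to hold a retail food licence.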